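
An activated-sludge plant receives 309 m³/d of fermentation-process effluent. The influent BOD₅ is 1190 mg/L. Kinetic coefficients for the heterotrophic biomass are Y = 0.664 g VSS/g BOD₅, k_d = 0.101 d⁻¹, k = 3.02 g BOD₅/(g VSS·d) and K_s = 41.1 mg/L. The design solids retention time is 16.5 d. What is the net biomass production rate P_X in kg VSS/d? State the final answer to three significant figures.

From the Monod/SRT balance for a CMAS, S = K_s·(1+k_d θ_c)/[θ_c·(Y k − k_d) − 1] = 41.1 × (1 + 0.101 × 16.5) / [16.5 × (0.664 × 3.02 − 0.101) − 1] = 109.6 / 30.42 = 3.603 mg/L.
The observed yield is Y_obs = Y/(1 + k_d·θ_c) = 0.664 / (1 + 0.101 × 16.5) = 0.664 / 2.667 = 0.2490 g VSS per g BOD₅ removed.
ΔS = 1190 − 3.60 = 1186 mg/L, so the substrate removal rate is 309 × 1186/1000 = 366.6 kg BOD₅/d.
Net biomass production P_X = Y_obs × Q·(S₀ − S) = 0.2490 × 366.6 = 91.29 kg VSS/d.

P_X ≈ 91.3 kg VSS/d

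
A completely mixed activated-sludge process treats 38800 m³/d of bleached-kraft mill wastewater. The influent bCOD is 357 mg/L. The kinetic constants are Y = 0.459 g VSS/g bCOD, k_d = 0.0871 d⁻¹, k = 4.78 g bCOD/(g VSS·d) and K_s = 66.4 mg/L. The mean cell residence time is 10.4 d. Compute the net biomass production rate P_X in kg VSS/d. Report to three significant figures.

From the Monod/SRT balance for a CMAS, S = K_s·(1+k_d θ_c)/[θ_c·(Y k − k_d) − 1] = 66.4 × (1 + 0.0871 × 10.4) / [10.4 × (0.459 × 4.78 − 0.0871) − 1] = 126.5 / 20.91 = 6.051 mg/L.
Correct the yield for decay: Y_obs = Y/(1 + k_d θ_c) = 0.459 / (1 + 0.0871 × 10.4) = 0.459 / 1.906 = 0.2408.
Substrate removed = Q·(S₀ − S) = 38800 m³/d × (357 − 6.05) g/m³ = 1.36×10^7 g/d = 13617 kg/d.
P_X = Y_obs · Q(S₀ − S) = 0.2408 × 13617 = 3279 kg VSS/d.

P_X ≈ 3280 kg VSS/d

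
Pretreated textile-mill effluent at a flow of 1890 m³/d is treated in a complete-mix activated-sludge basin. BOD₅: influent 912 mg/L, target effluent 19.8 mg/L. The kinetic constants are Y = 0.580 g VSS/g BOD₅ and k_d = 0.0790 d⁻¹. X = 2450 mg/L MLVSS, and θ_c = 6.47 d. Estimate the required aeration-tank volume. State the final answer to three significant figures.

Rearranging the biomass balance for a CMAS with decay, V = Y·Q·ΔS·θ_c / [X·(1+k_d θ_c)] = 0.580 × 1890 × (912 − 19.8) × 6.47 / [2450 × (1 + 0.0790 × 6.47)] = 6.33×10^6 / 3702 = 1709 m³.

V ≈ 1710 m³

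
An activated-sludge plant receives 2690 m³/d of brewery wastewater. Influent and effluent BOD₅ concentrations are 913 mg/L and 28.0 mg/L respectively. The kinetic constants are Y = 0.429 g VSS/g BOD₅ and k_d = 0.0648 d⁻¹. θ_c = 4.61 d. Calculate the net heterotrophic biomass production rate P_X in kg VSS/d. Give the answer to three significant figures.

P_X ≈ 786 kg VSS/d

Correct the yield for decay: Y_obs = Y/(1 + k_d θ_c) = 0.429 / (1 + 0.0648 × 4.61) = 0.429 / 1.299 = 0.3303.
Substrate removed = Q·(S₀ − S) = 2690 m³/d × (913 − 28.0) g/m³ = 2.38×10^6 g/d = 2381 kg/d.
P_X = Y_obs · Q(S₀ − S) = 0.3303 × 2381 = 786.4 kg VSS/d.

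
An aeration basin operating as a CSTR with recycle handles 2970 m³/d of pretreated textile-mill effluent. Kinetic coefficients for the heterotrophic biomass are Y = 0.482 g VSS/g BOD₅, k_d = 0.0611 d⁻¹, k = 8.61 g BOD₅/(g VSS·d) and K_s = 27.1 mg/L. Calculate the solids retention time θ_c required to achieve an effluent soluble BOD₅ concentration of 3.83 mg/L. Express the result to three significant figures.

At the target effluent, Y k S/(K_s+S) = 0.482×8.61×3.83/30.93 = 0.5139 d⁻¹.
θ_c = 1/(μ − k_d) = 1/(0.5139 − 0.0611) = 1/0.4528 = 2.209 d.

θ_c ≈ 2.21 d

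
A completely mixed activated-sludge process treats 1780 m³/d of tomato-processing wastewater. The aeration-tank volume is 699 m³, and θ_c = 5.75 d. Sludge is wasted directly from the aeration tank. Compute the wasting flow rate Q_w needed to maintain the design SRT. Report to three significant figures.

For wasting at MLVSS concentration, Q_w = V/θ_c = 699.0/5.75 = 121.6 m³/d.

Q_w ≈ 122 m³/d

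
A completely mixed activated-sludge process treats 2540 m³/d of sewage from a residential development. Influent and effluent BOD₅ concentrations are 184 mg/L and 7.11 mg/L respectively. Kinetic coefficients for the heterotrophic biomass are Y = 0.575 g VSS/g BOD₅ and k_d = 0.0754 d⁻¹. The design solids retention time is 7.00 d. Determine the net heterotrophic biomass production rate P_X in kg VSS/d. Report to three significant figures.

The observed yield is Y_obs = Y/(1 + k_d·θ_c) = 0.575 / (1 + 0.0754 × 7.00) = 0.575 / 1.528 = 0.3764 g VSS per g BOD₅ removed.
Mass of BOD₅ removed per day: Q(S₀ − S) = 2540 × 176.9 g/m³ = 449.3 kg/d.
P_X = Y_obs · Q(S₀ − S) = 0.3764 × 449.3 = 169.1 kg VSS/d.

P_X ≈ 169 kg VSS/d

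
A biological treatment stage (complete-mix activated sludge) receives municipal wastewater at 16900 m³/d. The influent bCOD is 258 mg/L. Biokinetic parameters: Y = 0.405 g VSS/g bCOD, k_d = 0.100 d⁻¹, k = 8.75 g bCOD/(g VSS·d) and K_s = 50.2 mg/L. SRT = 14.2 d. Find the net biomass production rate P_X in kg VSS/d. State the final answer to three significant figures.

P_X ≈ 723 kg VSS/d

From the Monod/SRT balance for a CMAS, S = K_s·(1+k_d θ_c)/[θ_c·(Y k − k_d) − 1] = 50.2 × (1 + 0.100 × 14.2) / [14.2 × (0.405 × 8.75 − 0.100) − 1] = 121.5 / 47.90 = 2.536 mg/L.
Y_obs = Y / (1 + k_d θ_c) = 0.405 / (1 + 0.100 × 14.2) = 0.405 / 2.420 = 0.1674.
Substrate removed = Q·(S₀ − S) = 16900 m³/d × (258 − 2.54) g/m³ = 4.32×10^6 g/d = 4317 kg/d.
So the net sludge growth is P_X = 0.1674 × 4317 = 722.5 kg VSS/d.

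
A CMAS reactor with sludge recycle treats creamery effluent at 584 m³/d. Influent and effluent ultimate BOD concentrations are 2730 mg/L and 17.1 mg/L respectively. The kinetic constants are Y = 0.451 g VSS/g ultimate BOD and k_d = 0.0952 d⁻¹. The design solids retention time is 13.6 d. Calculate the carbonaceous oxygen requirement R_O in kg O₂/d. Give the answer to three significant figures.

R_O ≈ 1140 kg O₂/d

Y_obs = Y / (1 + k_d θ_c) = 0.451 / (1 + 0.0952 × 13.6) = 0.451 / 2.295 = 0.1965.
Mass of ultimate BOD removed per day: Q(S₀ − S) = 584 × 2713 g/m³ = 1584 kg/d.
Net sludge production P_X = 0.1965 × 1584 = 311.4 kg VSS/d.
R_O = Q·ΔS − 1.42 P_X = 1584 − 442.2 = 1142 kg O₂/d.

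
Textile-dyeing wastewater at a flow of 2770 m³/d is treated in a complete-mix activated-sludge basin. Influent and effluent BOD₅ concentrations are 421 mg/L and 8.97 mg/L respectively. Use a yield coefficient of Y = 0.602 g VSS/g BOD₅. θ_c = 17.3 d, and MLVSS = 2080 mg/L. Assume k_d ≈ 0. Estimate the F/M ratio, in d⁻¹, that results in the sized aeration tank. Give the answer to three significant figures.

With k_d = 0 the design equation reduces to V = Y Q (S₀−S) θ_c / X = 0.602 × 2770 × (421 − 8.97) × 17.3 / 2080 = 5715 m³.
F/M = applied load / biomass = Q·S₀/(V·X) = 2770 × 421 / (5715 × 2080) = 0.09811 d⁻¹.

F/M ≈ 0.0981 d⁻¹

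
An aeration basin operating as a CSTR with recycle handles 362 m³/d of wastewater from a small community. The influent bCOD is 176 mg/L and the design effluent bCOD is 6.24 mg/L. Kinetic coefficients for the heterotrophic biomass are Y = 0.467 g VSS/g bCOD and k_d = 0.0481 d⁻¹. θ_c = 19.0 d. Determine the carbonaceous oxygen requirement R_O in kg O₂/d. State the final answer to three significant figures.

R_O ≈ 40.2 kg O₂/d

Correct the yield for decay: Y_obs = Y/(1 + k_d θ_c) = 0.467 / (1 + 0.0481 × 19.0) = 0.467 / 1.914 = 0.2440.
ΔS = 176 − 6.24 = 169.8 mg/L, so the substrate removal rate is 362 × 169.8/1000 = 61.45 kg bCOD/d.
Net sludge production P_X = 0.2440 × 61.45 = 14.99 kg VSS/d.
Carbonaceous O₂ demand = substrate oxidised − cell-mass equivalent = 61.45 − 1.42 × 14.99 = 40.16 kg O₂/d.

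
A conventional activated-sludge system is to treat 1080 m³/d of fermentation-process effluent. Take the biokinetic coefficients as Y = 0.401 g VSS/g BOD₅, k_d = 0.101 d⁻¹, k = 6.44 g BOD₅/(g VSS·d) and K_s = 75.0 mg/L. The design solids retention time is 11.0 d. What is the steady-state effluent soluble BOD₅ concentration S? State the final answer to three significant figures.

From the Monod/SRT balance for a CMAS, S = K_s·(1+k_d θ_c)/[θ_c·(Y k − k_d) − 1] = 75.0 × (1 + 0.101 × 11.0) / [11.0 × (0.401 × 6.44 − 0.101) − 1] = 158.3 / 26.30 = 6.021 mg/L.

S ≈ 6.02 mg/L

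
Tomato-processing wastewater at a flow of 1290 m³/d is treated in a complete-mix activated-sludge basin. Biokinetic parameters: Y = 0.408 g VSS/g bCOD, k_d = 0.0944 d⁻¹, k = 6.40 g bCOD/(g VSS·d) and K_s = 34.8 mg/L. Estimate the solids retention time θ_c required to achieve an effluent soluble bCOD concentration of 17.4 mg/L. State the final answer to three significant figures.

θ_c ≈ 1.29 d

From 1/θ_c = Y·k·S/(K_s + S) − k_d: Y·k·S/(K_s+S) = 0.408 × 6.40 × 17.4 / (34.8 + 17.4) = 0.8704 d⁻¹.
θ_c = 1/(μ − k_d) = 1/(0.8704 − 0.0944) = 1/0.7760 = 1.289 d.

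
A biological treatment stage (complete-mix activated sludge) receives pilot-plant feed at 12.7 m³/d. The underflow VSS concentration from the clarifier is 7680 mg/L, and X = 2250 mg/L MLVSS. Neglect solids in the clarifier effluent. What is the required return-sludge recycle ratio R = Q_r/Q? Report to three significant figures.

R ≈ 0.414

Mass balance around the secondary clarifier (neglecting effluent solids): R = X / (X_r − X) = 2250 / (7680 − 2250) = 0.4144.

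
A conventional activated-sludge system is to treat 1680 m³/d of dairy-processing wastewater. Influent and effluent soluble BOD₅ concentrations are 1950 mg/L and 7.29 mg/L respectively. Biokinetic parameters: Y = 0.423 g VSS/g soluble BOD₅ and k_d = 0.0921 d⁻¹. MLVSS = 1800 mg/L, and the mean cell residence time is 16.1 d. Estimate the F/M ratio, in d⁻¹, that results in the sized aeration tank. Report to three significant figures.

F/M ≈ 0.366 d⁻¹

From the SRT design equation V = Y Q (S₀−S) θ_c / [X (1 + k_d θ_c)] = 0.423 × 1680 × (1950 − 7.29) × 16.1 / [1800 × (1 + 0.0921 × 16.1)] = 2.22×10^7 / 4469 = 4974 m³.
Food-to-microorganism ratio F/M = Q S₀ / (V X) = 1680 × 1950 / (4974 × 1800) = 0.3659 d⁻¹.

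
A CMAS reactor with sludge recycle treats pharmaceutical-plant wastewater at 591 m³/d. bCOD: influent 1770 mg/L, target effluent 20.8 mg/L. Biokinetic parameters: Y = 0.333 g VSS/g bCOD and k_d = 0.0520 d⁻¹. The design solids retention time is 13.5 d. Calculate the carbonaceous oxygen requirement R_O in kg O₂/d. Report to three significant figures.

R_O ≈ 747 kg O₂/d

Observed yield with endogenous decay: Y_obs = Y / (1 + k_d·θ_c) = 0.333 / (1 + 0.0520 × 13.5) = 0.333 / 1.702 = 0.1957 g VSS/g bCOD.
ΔS = 1770 − 20.8 = 1749 mg/L, so the substrate removal rate is 591 × 1749/1000 = 1034 kg bCOD/d.
P_X = Y_obs·Q·(S₀ − S) = 0.1957 × 1034 = 202.3 kg VSS/d.
R_O = Q·ΔS − 1.42 P_X = 1034 − 287.2 = 746.6 kg O₂/d.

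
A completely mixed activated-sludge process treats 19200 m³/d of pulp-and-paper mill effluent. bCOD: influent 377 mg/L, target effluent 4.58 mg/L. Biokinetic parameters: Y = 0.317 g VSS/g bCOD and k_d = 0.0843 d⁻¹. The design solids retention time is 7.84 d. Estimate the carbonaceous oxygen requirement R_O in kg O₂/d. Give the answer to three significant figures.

R_O ≈ 5210 kg O₂/d

Observed yield with endogenous decay: Y_obs = Y / (1 + k_d·θ_c) = 0.317 / (1 + 0.0843 × 7.84) = 0.317 / 1.661 = 0.1909 g VSS/g bCOD.
Q·(S₀ − S) = 19200 × (377 − 4.58) × 10⁻³ = 7150 kg/d removed.
Net sludge production P_X = 0.1909 × 7150 = 1365 kg VSS/d.
R_O = Q·(S₀ − S) − 1.42·P_X = 7150 − 1.42 × 1365 = 5213 kg O₂/d.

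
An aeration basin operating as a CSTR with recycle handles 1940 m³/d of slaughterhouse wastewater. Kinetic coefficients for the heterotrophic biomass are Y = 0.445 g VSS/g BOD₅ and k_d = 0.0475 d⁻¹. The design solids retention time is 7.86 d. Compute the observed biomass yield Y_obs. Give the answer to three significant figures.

Y_obs ≈ 0.324 g VSS/g BOD₅

Correct the yield for decay: Y_obs = Y/(1 + k_d θ_c) = 0.445 / (1 + 0.0475 × 7.86) = 0.445 / 1.373 = 0.3240.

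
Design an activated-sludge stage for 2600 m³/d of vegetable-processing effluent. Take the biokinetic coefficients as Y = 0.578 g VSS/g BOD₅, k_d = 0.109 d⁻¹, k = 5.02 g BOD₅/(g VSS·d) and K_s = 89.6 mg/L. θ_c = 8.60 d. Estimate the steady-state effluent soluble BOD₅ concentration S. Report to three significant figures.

Effluent substrate depends only on kinetics and SRT: S = K_s(1 + k_d θ_c) / [θ_c(Yk − k_d) − 1] = 89.6 × (1 + 0.109 × 8.60) / [8.60 × (0.578 × 5.02 − 0.109) − 1] = 173.6 / 23.02 = 7.542 mg/L.

S ≈ 7.54 mg/L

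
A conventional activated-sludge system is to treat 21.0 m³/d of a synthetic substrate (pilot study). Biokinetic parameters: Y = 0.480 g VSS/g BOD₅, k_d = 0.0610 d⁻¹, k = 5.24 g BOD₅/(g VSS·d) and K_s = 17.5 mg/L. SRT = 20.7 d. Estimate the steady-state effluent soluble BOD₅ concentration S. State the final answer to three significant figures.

S ≈ 0.795 mg/L

From the Monod/SRT balance for a CMAS, S = K_s·(1+k_d θ_c)/[θ_c·(Y k − k_d) − 1] = 17.5 × (1 + 0.0610 × 20.7) / [20.7 × (0.480 × 5.24 − 0.0610) − 1] = 39.60 / 49.80 = 0.7951 mg/L.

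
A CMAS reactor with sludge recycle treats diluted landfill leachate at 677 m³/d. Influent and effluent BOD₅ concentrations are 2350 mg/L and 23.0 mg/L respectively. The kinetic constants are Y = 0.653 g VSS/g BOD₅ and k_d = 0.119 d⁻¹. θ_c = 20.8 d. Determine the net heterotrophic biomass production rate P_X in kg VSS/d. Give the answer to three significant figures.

P_X ≈ 296 kg VSS/d

Y_obs = Y / (1 + k_d θ_c) = 0.653 / (1 + 0.119 × 20.8) = 0.653 / 3.475 = 0.1879.
Substrate removed = Q·(S₀ − S) = 677 m³/d × (2350 − 23.0) g/m³ = 1.58×10^6 g/d = 1575 kg/d.
So the net sludge growth is P_X = 0.1879 × 1575 = 296.0 kg VSS/d.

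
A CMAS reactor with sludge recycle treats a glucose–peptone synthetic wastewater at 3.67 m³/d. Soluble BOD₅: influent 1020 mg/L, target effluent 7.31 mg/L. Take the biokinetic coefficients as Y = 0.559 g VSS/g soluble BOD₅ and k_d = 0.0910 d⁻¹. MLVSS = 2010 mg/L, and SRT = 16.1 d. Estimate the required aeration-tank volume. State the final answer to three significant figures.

Steady-state biomass mass balance: V·X·(1 + k_d·θ_c) = Y·Q·(S₀ − S)·θ_c, so V = 0.559 × 3.67 × (1020 − 7.31) × 16.1 / [2010 × (1 + 0.0910 × 16.1)] = 3.34×10^4 / 4955 = 6.751 m³.

V ≈ 6.75 m³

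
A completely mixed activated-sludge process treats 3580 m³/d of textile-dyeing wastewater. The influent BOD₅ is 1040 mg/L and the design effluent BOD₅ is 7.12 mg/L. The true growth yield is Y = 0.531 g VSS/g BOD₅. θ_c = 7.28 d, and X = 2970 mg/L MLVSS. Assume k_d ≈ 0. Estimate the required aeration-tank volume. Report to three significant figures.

V·X = Y·Q·ΔS·θ_c gives V = 0.531 × 3580 × (1040 − 7.12) × 7.28 / 2970 = 4813 m³.

V ≈ 4810 m³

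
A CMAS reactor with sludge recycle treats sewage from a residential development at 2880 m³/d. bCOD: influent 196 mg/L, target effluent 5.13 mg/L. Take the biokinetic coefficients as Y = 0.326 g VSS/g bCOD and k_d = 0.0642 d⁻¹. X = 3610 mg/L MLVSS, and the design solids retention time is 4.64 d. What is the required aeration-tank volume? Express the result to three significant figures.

V ≈ 177 m³

Rearranging the biomass balance for a CMAS with decay, V = Y·Q·ΔS·θ_c / [X·(1+k_d θ_c)] = 0.326 × 2880 × (196 − 5.13) × 4.64 / [3610 × (1 + 0.0642 × 4.64)] = 8.32×10^5 / 4685 = 177.5 m³.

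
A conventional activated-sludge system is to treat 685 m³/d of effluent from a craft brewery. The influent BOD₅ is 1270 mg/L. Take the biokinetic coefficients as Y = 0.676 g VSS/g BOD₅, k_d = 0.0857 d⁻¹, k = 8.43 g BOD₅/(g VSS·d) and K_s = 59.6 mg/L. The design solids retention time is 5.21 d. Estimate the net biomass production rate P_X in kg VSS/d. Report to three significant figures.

For a completely mixed reactor with recycle the Lawrence–McCarty relation gives S = K_s·(1 + k_d·θ_c) / [θ_c·(Y·k − k_d) − 1] = 59.6 × (1 + 0.0857 × 5.21) / [5.21 × (0.676 × 8.43 − 0.0857) − 1] = 86.21 / 28.24 = 3.052 mg/L.
Correct the yield for decay: Y_obs = Y/(1 + k_d θ_c) = 0.676 / (1 + 0.0857 × 5.21) = 0.676 / 1.446 = 0.4673.
Q·(S₀ − S) = 685 × (1270 − 3.05) × 10⁻³ = 867.9 kg/d removed.
P_X = Y_obs · Q(S₀ − S) = 0.4673 × 867.9 = 405.6 kg VSS/d.

P_X ≈ 406 kg VSS/d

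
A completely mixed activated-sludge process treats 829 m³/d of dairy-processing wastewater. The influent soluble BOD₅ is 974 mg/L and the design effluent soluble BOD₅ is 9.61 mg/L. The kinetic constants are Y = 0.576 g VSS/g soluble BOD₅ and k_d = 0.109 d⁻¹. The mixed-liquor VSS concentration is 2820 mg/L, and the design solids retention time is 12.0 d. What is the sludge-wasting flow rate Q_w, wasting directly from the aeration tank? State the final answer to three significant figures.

From the SRT design equation V = Y Q (S₀−S) θ_c / [X (1 + k_d θ_c)] = 0.576 × 829 × (974 − 9.61) × 12.0 / [2820 × (1 + 0.109 × 12.0)] = 5.53×10^6 / 6509 = 849.0 m³.
Wasting from the aeration tank: Q_w = V / θ_c = 849.0 / 12.0 = 70.75 m³/d.

Q_w ≈ 70.8 m³/d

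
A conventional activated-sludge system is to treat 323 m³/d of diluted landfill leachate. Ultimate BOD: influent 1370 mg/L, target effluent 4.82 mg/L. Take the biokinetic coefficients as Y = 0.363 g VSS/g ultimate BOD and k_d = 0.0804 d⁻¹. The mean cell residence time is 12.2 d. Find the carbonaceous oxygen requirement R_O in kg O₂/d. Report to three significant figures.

R_O ≈ 326 kg O₂/d

Observed yield with endogenous decay: Y_obs = Y / (1 + k_d·θ_c) = 0.363 / (1 + 0.0804 × 12.2) = 0.363 / 1.981 = 0.1833 g VSS/g ultimate BOD.
Q·(S₀ − S) = 323 × (1370 − 4.82) × 10⁻³ = 441.0 kg/d removed.
Net sludge production P_X = 0.1833 × 441.0 = 80.81 kg VSS/d.
R_O = Q·(S₀ − S) − 1.42·P_X = 441.0 − 1.42 × 80.81 = 326.2 kg O₂/d.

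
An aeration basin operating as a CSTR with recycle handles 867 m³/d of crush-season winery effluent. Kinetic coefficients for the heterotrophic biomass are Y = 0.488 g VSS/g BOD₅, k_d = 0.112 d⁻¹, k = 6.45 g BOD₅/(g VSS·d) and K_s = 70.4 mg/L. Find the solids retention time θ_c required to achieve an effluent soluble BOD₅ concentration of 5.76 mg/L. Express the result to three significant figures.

θ_c ≈ 7.93 d

Specific growth rate at S = 5.76 mg/L: μ = YkS/(K_s+S) = 0.488·6.45·5.76/(70.4+5.76) = 0.2381 d⁻¹.
Then 1/θ_c = μ − k_d = 0.2381 − 0.112 = 0.1261 d⁻¹, giving θ_c = 7.933 d.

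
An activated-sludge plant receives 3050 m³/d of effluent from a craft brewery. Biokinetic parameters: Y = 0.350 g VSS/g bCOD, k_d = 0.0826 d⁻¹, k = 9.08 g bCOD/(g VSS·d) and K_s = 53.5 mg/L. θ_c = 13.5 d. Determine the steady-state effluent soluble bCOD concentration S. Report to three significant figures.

For a completely mixed reactor with recycle the Lawrence–McCarty relation gives S = K_s·(1 + k_d·θ_c) / [θ_c·(Y·k − k_d) − 1] = 53.5 × (1 + 0.0826 × 13.5) / [13.5 × (0.350 × 9.08 − 0.0826) − 1] = 113.2 / 40.79 = 2.774 mg/L.

S ≈ 2.77 mg/L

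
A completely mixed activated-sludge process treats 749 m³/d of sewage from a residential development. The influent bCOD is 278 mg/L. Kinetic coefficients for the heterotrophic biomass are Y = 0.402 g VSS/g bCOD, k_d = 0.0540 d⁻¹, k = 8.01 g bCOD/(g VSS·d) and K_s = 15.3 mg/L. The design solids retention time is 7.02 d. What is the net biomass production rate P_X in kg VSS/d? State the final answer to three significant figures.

P_X ≈ 60.5 kg VSS/d

For a completely mixed reactor with recycle the Lawrence–McCarty relation gives S = K_s·(1 + k_d·θ_c) / [θ_c·(Y·k − k_d) − 1] = 15.3 × (1 + 0.0540 × 7.02) / [7.02 × (0.402 × 8.01 − 0.0540) − 1] = 21.10 / 21.23 = 0.9941 mg/L.
Correct the yield for decay: Y_obs = Y/(1 + k_d θ_c) = 0.402 / (1 + 0.0540 × 7.02) = 0.402 / 1.379 = 0.2915.
Substrate removed = Q·(S₀ − S) = 749 m³/d × (278 − 0.994) g/m³ = 2.07×10^5 g/d = 207.5 kg/d.
Net biomass production P_X = Y_obs × Q·(S₀ − S) = 0.2915 × 207.5 = 60.48 kg VSS/d.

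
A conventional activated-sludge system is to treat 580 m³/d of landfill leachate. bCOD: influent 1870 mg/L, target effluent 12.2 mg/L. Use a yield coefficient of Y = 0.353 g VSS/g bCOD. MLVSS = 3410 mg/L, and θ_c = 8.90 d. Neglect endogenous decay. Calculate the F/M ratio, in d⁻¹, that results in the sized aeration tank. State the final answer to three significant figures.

F/M ≈ 0.320 d⁻¹

Biomass mass balance (decay neglected): V·X = Y·Q·(S₀ − S)·θ_c, so V = 0.353 × 580 × (1870 − 12.2) × 8.90 / 3410 = 992.7 m³.
Food-to-microorganism ratio F/M = Q S₀ / (V X) = 580 × 1870 / (992.7 × 3410) = 0.3204 d⁻¹.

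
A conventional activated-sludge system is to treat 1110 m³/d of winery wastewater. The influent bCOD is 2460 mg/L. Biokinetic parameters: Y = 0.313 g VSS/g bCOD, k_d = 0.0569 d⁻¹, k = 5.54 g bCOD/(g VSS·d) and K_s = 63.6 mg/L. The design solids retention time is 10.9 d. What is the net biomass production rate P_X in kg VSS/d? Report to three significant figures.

P_X ≈ 526 kg VSS/d

Effluent substrate depends only on kinetics and SRT: S = K_s(1 + k_d θ_c) / [θ_c(Yk − k_d) − 1] = 63.6 × (1 + 0.0569 × 10.9) / [10.9 × (0.313 × 5.54 − 0.0569) − 1] = 103.0 / 17.28 = 5.963 mg/L.
Correct the yield for decay: Y_obs = Y/(1 + k_d θ_c) = 0.313 / (1 + 0.0569 × 10.9) = 0.313 / 1.620 = 0.1932.
Substrate removed = Q·(S₀ − S) = 1110 m³/d × (2460 − 5.96) g/m³ = 2.72×10^6 g/d = 2724 kg/d.
Net biomass production P_X = Y_obs × Q·(S₀ − S) = 0.1932 × 2724 = 526.2 kg VSS/d.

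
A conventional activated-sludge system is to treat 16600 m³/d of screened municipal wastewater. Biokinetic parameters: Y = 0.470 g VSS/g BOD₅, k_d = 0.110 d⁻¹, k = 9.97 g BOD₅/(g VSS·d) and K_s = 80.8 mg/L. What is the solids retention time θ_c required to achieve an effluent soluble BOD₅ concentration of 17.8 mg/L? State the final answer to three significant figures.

Specific growth rate at S = 17.8 mg/L: μ = YkS/(K_s+S) = 0.470·9.97·17.8/(80.8+17.8) = 0.8459 d⁻¹.
Then 1/θ_c = μ − k_d = 0.8459 − 0.110 = 0.7359 d⁻¹, giving θ_c = 1.359 d.

θ_c ≈ 1.36 d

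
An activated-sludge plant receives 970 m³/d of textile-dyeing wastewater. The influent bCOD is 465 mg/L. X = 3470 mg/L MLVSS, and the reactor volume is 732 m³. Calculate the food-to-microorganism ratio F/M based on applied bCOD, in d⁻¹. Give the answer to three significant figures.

F/M ≈ 0.178 d⁻¹

F/M = Q·S₀ / (V·X) = 970 × 465 / (732.0 × 3470) = 0.1776 g bCOD·(g VSS·d)⁻¹.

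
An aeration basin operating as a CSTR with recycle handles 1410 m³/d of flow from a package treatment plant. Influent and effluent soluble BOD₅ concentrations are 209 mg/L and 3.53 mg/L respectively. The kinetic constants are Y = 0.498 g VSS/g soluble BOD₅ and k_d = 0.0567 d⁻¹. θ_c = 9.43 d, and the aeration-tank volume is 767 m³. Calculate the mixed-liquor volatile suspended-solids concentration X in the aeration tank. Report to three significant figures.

X = Y·Q·ΔS·θ_c / [V·(1 + k_d θ_c)] = 0.498 × 1410 × (209 − 3.53) × 9.43 / [767 × (1 + 0.0567 × 9.43)] = 1156 mg/L.

X ≈ 1160 mg/L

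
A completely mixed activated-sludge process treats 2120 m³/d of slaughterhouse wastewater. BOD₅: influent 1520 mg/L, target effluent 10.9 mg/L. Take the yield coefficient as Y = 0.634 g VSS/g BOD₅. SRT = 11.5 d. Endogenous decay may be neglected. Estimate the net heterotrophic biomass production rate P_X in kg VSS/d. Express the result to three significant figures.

Since k_d ≈ 0, Y_obs = Y = 0.634 g VSS/g BOD₅.
Mass of BOD₅ removed per day: Q(S₀ − S) = 2120 × 1509 g/m³ = 3199 kg/d.
Biomass produced: P_X = Y_obs·Q·ΔS = 0.6340 × 3199 ≈ 2028 kg VSS/d.

P_X ≈ 2030 kg VSS/d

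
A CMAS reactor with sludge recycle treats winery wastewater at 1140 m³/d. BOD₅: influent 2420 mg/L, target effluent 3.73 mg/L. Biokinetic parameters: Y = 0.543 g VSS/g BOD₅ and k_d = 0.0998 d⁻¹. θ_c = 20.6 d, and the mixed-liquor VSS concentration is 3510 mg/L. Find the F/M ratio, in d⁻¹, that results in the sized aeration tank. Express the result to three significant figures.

F/M ≈ 0.274 d⁻¹

From the SRT design equation V = Y Q (S₀−S) θ_c / [X (1 + k_d θ_c)] = 0.543 × 1140 × (2420 − 3.73) × 20.6 / [3510 × (1 + 0.0998 × 20.6)] = 3.08×10^7 / 10726 = 2873 m³.
F/M = applied load / biomass = Q·S₀/(V·X) = 1140 × 2420 / (2873 × 3510) = 0.2736 d⁻¹.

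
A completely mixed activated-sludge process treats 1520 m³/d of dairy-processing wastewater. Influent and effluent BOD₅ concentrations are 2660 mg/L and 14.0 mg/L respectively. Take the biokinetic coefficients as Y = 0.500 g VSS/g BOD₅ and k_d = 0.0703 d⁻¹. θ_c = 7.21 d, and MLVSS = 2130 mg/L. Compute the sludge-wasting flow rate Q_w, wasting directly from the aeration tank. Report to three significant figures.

From the SRT design equation V = Y Q (S₀−S) θ_c / [X (1 + k_d θ_c)] = 0.500 × 1520 × (2660 − 14.0) × 7.21 / [2130 × (1 + 0.0703 × 7.21)] = 1.45×10^7 / 3210 = 4517 m³.
Wasting from the aeration tank: Q_w = V / θ_c = 4517 / 7.21 = 626.5 m³/d.

Q_w ≈ 627 m³/d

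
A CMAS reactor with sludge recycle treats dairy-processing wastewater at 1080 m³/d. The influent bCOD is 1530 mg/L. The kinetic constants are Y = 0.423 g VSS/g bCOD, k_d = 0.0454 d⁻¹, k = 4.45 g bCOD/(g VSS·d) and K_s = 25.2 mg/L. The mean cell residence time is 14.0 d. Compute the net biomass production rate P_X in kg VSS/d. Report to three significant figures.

P_X ≈ 427 kg VSS/d

Effluent substrate depends only on kinetics and SRT: S = K_s(1 + k_d θ_c) / [θ_c(Yk − k_d) − 1] = 25.2 × (1 + 0.0454 × 14.0) / [14.0 × (0.423 × 4.45 − 0.0454) − 1] = 41.22 / 24.72 = 1.668 mg/L.
Y_obs = Y / (1 + k_d θ_c) = 0.423 / (1 + 0.0454 × 14.0) = 0.423 / 1.636 = 0.2586.
Mass of bCOD removed per day: Q(S₀ − S) = 1080 × 1528 g/m³ = 1651 kg/d.
So the net sludge growth is P_X = 0.2586 × 1651 = 426.9 kg VSS/d.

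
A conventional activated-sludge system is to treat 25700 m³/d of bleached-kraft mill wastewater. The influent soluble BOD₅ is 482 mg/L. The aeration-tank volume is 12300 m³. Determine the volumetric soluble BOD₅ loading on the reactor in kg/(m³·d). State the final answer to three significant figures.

Volumetric loading L_v = Q·S₀ / V = 25700 × 482 g/m³ / 12300 m³ = 1007 g/(m³·d) = 1.007 kg soluble BOD₅/(m³·d).

L_v ≈ 1.01 kg soluble BOD₅/(m³·d)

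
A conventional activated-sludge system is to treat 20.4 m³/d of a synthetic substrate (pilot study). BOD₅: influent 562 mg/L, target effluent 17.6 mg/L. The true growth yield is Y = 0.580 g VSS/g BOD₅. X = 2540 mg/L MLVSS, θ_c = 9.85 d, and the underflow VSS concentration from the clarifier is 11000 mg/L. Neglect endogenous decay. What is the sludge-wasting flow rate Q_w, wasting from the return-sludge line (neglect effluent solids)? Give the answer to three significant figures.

Q_w ≈ 0.586 m³/d

Biomass mass balance (decay neglected): V·X = Y·Q·(S₀ − S)·θ_c, so V = 0.580 × 20.4 × (562 − 17.6) × 9.85 / 2540 = 24.98 m³.
Wasting from the return line (neglecting effluent solids): Q_w = V·X / (θ_c·X_r) = 24.98 × 2540 / (9.85 × 11000) = 0.5856 m³/d.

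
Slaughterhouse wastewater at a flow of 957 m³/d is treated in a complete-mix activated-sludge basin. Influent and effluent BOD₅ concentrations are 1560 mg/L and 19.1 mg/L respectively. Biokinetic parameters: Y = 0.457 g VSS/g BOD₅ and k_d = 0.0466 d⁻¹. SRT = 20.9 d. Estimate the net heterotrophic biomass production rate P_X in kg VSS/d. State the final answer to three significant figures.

The observed yield is Y_obs = Y/(1 + k_d·θ_c) = 0.457 / (1 + 0.0466 × 20.9) = 0.457 / 1.974 = 0.2315 g VSS per g BOD₅ removed.
ΔS = 1560 − 19.1 = 1541 mg/L, so the substrate removal rate is 957 × 1541/1000 = 1475 kg BOD₅/d.
P_X = Y_obs · Q(S₀ − S) = 0.2315 × 1475 = 341.4 kg VSS/d.

P_X ≈ 341 kg VSS/d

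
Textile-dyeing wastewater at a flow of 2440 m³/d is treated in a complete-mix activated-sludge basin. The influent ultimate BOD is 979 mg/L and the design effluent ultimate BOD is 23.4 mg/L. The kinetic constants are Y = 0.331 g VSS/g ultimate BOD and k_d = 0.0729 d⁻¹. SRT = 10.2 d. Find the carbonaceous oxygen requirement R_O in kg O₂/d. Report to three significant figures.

R_O ≈ 1700 kg O₂/d

Y_obs = Y / (1 + k_d θ_c) = 0.331 / (1 + 0.0729 × 10.2) = 0.331 / 1.744 = 0.1898.
Mass of ultimate BOD removed per day: Q(S₀ − S) = 2440 × 955.6 g/m³ = 2332 kg/d.
P_X = Y_obs·Q·(S₀ − S) = 0.1898 × 2332 = 442.6 kg VSS/d.
R_O = Q·ΔS − 1.42 P_X = 2332 − 628.6 = 1703 kg O₂/d.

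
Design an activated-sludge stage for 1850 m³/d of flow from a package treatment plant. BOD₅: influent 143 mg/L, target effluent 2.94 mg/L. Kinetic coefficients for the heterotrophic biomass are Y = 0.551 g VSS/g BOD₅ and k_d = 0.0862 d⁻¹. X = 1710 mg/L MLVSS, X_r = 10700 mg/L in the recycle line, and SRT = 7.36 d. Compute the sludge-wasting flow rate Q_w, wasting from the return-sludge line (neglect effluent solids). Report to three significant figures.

Rearranging the biomass balance for a CMAS with decay, V = Y·Q·ΔS·θ_c / [X·(1+k_d θ_c)] = 0.551 × 1850 × (143 − 2.94) × 7.36 / [1710 × (1 + 0.0862 × 7.36)] = 1.05×10^6 / 2795 = 376.0 m³.
Q_w = (V·X)/(θ_c X_r) = 376.0 × 1710 / (7.36 × 10700) = 8.164 m³/d.

Q_w ≈ 8.16 m³/d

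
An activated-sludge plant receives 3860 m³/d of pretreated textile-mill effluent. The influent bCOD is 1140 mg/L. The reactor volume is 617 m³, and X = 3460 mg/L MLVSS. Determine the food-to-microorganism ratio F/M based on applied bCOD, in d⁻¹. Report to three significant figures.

F/M = applied load / biomass = Q·S₀/(V·X) = 3860 × 1140 / (617.0 × 3460) = 2.061 d⁻¹.

F/M ≈ 2.06 d⁻¹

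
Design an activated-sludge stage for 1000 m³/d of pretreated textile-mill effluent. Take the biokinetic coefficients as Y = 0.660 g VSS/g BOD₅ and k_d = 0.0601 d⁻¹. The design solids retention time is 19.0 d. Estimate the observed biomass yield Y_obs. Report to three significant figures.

Y_obs = Y / (1 + k_d θ_c) = 0.660 / (1 + 0.0601 × 19.0) = 0.660 / 2.142 = 0.3081.

Y_obs ≈ 0.308 g VSS/g BOD₅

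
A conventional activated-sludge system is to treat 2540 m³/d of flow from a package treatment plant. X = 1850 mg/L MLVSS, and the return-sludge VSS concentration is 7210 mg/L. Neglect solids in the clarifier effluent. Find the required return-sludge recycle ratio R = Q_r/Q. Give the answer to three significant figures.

R ≈ 0.345

R = Q_r/Q = X/(X_r − X) = 1850 / (7210 − 1850) = 0.3451.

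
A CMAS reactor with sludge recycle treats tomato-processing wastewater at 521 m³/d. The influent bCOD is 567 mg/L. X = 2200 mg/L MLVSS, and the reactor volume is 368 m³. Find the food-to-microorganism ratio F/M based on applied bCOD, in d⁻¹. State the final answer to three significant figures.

F/M ≈ 0.365 d⁻¹

F/M = Q·S₀ / (V·X) = 521 × 567 / (368.0 × 2200) = 0.3649 g bCOD·(g VSS·d)⁻¹.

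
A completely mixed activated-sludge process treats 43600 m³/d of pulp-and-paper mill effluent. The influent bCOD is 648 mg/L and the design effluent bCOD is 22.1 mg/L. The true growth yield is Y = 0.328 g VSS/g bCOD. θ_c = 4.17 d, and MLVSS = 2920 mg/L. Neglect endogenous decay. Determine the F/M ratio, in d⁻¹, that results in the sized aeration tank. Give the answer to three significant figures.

With k_d = 0 the design equation reduces to V = Y Q (S₀−S) θ_c / X = 0.328 × 43600 × (648 − 22.1) × 4.17 / 2920 = 12783 m³.
F/M = Q·S₀ / (V·X) = 43600 × 648 / (12783 × 2920) = 0.7569 g bCOD·(g VSS·d)⁻¹.

F/M ≈ 0.757 d⁻¹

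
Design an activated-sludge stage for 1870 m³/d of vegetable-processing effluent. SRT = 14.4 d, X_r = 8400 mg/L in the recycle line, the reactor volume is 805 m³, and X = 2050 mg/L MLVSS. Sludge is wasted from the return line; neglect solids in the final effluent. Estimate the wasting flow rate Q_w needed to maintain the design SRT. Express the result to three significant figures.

Q_w ≈ 13.6 m³/d

Q_w = (V·X)/(θ_c X_r) = 805.0 × 2050 / (14.4 × 8400) = 13.64 m³/d.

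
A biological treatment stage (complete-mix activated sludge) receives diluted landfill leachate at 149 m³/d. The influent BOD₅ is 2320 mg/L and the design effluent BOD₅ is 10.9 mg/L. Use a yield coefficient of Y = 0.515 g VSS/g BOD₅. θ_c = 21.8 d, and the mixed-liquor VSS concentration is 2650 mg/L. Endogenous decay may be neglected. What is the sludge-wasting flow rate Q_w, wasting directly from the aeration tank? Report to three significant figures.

Q_w ≈ 66.9 m³/d

Biomass mass balance (decay neglected): V·X = Y·Q·(S₀ − S)·θ_c, so V = 0.515 × 149 × (2320 − 10.9) × 21.8 / 2650 = 1458 m³.
With mixed-liquor wasting, θ_c = V/Q_w, so Q_w = V/θ_c = 1458/21.8 = 66.86 m³/d.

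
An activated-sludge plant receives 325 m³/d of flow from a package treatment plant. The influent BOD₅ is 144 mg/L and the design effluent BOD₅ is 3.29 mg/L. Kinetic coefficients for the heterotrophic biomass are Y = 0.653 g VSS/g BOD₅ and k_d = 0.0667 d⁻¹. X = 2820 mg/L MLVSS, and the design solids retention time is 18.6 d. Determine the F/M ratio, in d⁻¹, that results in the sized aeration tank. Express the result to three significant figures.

Steady-state biomass mass balance: V·X·(1 + k_d·θ_c) = Y·Q·(S₀ − S)·θ_c, so V = 0.653 × 325 × (144 − 3.29) × 18.6 / [2820 × (1 + 0.0667 × 18.6)] = 5.55×10^5 / 6319 = 87.91 m³.
Food-to-microorganism ratio F/M = Q S₀ / (V X) = 325 × 144 / (87.91 × 2820) = 0.1888 d⁻¹.

F/M ≈ 0.189 d⁻¹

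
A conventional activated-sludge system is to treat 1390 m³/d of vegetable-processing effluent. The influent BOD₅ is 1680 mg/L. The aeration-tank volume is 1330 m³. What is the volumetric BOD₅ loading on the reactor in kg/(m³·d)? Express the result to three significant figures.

L_v ≈ 1.76 kg BOD₅/(m³·d)

Applied BOD₅ load per unit volume = Q·S₀/V = (1390 × 1680/1000)/1330 = 1.756 kg BOD₅·m⁻³·d⁻¹.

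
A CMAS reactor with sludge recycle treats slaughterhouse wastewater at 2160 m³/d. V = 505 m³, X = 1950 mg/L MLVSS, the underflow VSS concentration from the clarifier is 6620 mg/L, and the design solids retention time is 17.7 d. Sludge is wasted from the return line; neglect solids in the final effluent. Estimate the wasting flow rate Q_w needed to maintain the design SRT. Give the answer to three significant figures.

Wasting from the return line (neglecting effluent solids): Q_w = V·X / (θ_c·X_r) = 505.0 × 1950 / (17.7 × 6620) = 8.404 m³/d.

Q_w ≈ 8.40 m³/d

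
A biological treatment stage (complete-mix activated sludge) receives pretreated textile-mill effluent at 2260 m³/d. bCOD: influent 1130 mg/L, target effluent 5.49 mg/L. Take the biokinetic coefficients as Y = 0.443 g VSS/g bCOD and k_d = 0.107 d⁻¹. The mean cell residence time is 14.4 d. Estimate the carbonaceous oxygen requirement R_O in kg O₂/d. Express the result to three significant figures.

R_O ≈ 1910 kg O₂/d

Y_obs = Y / (1 + k_d θ_c) = 0.443 / (1 + 0.107 × 14.4) = 0.443 / 2.541 = 0.1744.
Q·(S₀ − S) = 2260 × (1130 − 5.49) × 10⁻³ = 2541 kg/d removed.
Biomass synthesised: P_X = Y_obs × 2541 = 443.1 kg VSS/d.
R_O = Q·ΔS − 1.42 P_X = 2541 − 629.2 = 1912 kg O₂/d.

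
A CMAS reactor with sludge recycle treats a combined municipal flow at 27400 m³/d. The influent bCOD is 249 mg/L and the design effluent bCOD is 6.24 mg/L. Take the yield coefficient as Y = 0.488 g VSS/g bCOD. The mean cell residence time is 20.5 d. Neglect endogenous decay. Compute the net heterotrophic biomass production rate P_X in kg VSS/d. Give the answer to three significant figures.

With endogenous decay neglected, the observed yield equals the true yield: Y_obs = Y = 0.488 g VSS/g bCOD.
ΔS = 249 − 6.24 = 242.8 mg/L, so the substrate removal rate is 27400 × 242.8/1000 = 6652 kg bCOD/d.
Biomass produced: P_X = Y_obs·Q·ΔS = 0.4880 × 6652 ≈ 3246 kg VSS/d.

P_X ≈ 3250 kg VSS/d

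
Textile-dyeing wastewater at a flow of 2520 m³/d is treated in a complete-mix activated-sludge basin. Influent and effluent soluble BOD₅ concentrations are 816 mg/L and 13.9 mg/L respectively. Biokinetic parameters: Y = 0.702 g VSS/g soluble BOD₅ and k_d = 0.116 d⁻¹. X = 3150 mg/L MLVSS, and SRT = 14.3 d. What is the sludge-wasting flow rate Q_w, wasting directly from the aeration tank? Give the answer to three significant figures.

From the SRT design equation V = Y Q (S₀−S) θ_c / [X (1 + k_d θ_c)] = 0.702 × 2520 × (816 − 13.9) × 14.3 / [3150 × (1 + 0.116 × 14.3)] = 2.03×10^7 / 8375 = 2423 m³.
For wasting at MLVSS concentration, Q_w = V/θ_c = 2423/14.3 = 169.4 m³/d.

Q_w ≈ 169 m³/d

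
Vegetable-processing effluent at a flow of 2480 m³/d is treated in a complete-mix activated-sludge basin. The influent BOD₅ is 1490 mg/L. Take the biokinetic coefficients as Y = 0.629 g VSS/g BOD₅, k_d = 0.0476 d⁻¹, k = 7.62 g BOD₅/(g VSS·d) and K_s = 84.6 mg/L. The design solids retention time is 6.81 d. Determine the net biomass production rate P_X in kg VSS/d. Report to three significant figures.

From the Monod/SRT balance for a CMAS, S = K_s·(1+k_d θ_c)/[θ_c·(Y k − k_d) − 1] = 84.6 × (1 + 0.0476 × 6.81) / [6.81 × (0.629 × 7.62 − 0.0476) − 1] = 112.0 / 31.32 = 3.577 mg/L.
Observed yield with endogenous decay: Y_obs = Y / (1 + k_d·θ_c) = 0.629 / (1 + 0.0476 × 6.81) = 0.629 / 1.324 = 0.4750 g VSS/g BOD₅.
Q·(S₀ − S) = 2480 × (1490 − 3.58) × 10⁻³ = 3686 kg/d removed.
Biomass produced: P_X = Y_obs·Q·ΔS = 0.4750 × 3686 ≈ 1751 kg VSS/d.

P_X ≈ 1750 kg VSS/d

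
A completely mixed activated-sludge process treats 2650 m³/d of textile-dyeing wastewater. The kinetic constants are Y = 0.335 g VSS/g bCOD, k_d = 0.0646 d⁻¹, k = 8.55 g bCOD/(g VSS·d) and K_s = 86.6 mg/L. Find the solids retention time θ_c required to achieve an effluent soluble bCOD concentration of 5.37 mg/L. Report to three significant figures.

θ_c ≈ 9.74 d

Specific growth rate at S = 5.37 mg/L: μ = YkS/(K_s+S) = 0.335·8.55·5.37/(86.6+5.37) = 0.1672 d⁻¹.
1/θ_c = 0.1672 − 0.0646 = 0.1026 d⁻¹, so θ_c = 9.743 d.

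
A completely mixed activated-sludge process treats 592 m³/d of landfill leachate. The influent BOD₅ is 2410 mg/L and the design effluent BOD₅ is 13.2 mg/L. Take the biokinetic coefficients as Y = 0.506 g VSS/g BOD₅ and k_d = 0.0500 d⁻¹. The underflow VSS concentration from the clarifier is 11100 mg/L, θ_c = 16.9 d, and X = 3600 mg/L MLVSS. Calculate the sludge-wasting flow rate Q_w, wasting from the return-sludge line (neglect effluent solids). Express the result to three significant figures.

Q_w ≈ 35.1 m³/d

From the SRT design equation V = Y Q (S₀−S) θ_c / [X (1 + k_d θ_c)] = 0.506 × 592 × (2410 − 13.2) × 16.9 / [3600 × (1 + 0.0500 × 16.9)] = 1.21×10^7 / 6642 = 1827 m³.
θ_c = V·X/(Q_w·X_r) when wasting from the recycle, so Q_w = V·X/(θ_c·X_r) = 1827 × 3600 / (16.9 × 11100) = 35.06 m³/d.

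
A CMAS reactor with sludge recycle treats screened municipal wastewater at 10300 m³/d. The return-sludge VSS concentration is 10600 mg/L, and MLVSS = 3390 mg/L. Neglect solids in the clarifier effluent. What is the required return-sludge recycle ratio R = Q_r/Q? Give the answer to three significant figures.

R ≈ 0.470

Solids balance on the clarifier gives (1+R)X = R·X_r, so R = X/(X_r − X) = 3390 / (10600 − 3390) = 0.4702.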